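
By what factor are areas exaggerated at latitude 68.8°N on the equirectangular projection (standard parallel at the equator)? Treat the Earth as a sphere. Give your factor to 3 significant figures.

2.77

Plate carrée maps x = Rλ, y = Rφ. The meridian scale is h = 1 and the parallel scale is k = 1/cos φ = sec φ.
Areal scale = h·k = 1 × sec φ; at 68.8°, h = 1.000, k = 2.765, so h·k = 2.765.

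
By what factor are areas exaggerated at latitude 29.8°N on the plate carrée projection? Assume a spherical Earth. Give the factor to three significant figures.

For the equirectangular projection with φ₀ = 0 (plate carrée), h = 1 along meridians and k = sec φ along parallels.
Areal scale = h·k = 1 × sec φ; at 29.8°, h = 1.000, k = 1.152, so h·k = 1.152.

1.15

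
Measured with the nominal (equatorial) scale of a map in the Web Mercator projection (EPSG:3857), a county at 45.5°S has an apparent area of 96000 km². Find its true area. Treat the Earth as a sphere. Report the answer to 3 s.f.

47200 km²

For Mercator, h = k = sec φ (a conformal cylindrical projection has a single point scale, 1/cos φ).
Areal scale = k² = sec²φ = 1/cos²(45.5°) = 1/0.7009² = 2.036.
True area = apparent / (areal scale) = 96000 / 2.036 ≈ 47200 km².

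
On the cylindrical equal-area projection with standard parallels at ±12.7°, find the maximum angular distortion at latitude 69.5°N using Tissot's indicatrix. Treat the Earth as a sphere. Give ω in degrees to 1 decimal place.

For cylindrical equal-area with standard parallel φ₀, h = cos φ / cos φ₀ and k = cos φ₀ / cos φ, so h·k = 1.
At 69.5°: h = 0.3590, k = 2.786; principal scales a = 2.786, b = 0.3590.
sin(ω/2) = (a − b)/(a + b) = 2.427/3.145 = 0.7717, so ω = 2 arcsin(0.7717) ≈ 101.0°.

101.0°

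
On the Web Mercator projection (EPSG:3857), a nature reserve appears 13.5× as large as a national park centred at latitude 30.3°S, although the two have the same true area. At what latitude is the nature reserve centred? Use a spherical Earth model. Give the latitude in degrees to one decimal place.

76.4°

Mercator areal scale is sec²φ, so apparent-area ratio = sec²φ₁ / sec²φ₂ = cos²φ₂ / cos²φ₁.
cos²φ₂ / cos²φ₁ = 13.5  ⇒  cos φ₁ = cos 30.3° / √13.5 = 0.8634/3.674 = 0.2350.
φ₁ = arccos(0.2350) ≈ 76.4°.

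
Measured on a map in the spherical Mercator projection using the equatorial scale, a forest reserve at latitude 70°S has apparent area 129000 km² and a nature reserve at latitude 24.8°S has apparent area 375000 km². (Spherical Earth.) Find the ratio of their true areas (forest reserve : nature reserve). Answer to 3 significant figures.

Since Mercator area scale is 1/cos²φ, the true area equals the apparent area multiplied by cos²φ.
True area of forest reserve: 129000 × cos²(70°) = 129000 × 0.1170 = 15090 km².
True area of nature reserve: 375000 × cos²(24.8°) = 375000 × 0.8241 = 309000 km².
Ratio = 15090 / 309000 ≈ 0.0488.

0.0488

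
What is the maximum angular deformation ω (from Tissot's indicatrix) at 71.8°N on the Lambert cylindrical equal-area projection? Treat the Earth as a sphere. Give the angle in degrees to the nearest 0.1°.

110.6°

The Lambert cylindrical equal-area projection is the cylindrical equal-area projection with its standard parallel at the equator (φ₀ = 0). Cylindrical equal-area (φ₀ = 0°): h = cos φ / cos 0° along meridians, k = cos 0° / cos φ along parallels; h·k = 1.
At 71.8°: h = 0.3123, k = 3.202; principal scales a = 3.202, b = 0.3123.
sin(ω/2) = (a − b)/(a + b) = 2.889/3.514 = 0.8222, so ω = 2 arcsin(0.8222) ≈ 110.6°.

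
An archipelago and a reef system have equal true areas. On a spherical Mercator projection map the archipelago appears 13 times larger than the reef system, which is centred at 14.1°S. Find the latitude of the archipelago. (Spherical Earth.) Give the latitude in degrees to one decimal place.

74.4°

Mercator areal scale is sec²φ, so apparent-area ratio = sec²φ₁ / sec²φ₂ = cos²φ₂ / cos²φ₁.
cos²φ₂ / cos²φ₁ = 13  ⇒  cos φ₁ = cos 14.1° / √13 = 0.9699/3.606 = 0.2690.
φ₁ = arccos(0.2690) ≈ 74.4°.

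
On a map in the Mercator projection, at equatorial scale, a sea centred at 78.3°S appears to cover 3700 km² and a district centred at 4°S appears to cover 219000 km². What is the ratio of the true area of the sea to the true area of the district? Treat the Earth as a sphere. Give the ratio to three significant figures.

Mercator's areal exaggeration is sec²φ; hence true area = (apparent area) · cos²φ.
True area of sea: 3700 × cos²(78.3°) = 3700 × 0.04112 = 152.2 km².
True area of district: 219000 × cos²(4°) = 219000 × 0.9951 = 217900 km².
Ratio = 152.2 / 217900 ≈ 0.000698.

0.000698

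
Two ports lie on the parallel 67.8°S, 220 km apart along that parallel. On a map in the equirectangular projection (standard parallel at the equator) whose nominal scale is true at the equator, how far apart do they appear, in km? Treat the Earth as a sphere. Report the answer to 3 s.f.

Plate carrée maps x = Rλ, y = Rφ. The meridian scale is h = 1 and the parallel scale is k = 1/cos φ = sec φ.
Along the parallel, k = sec 67.8° = 1/0.3778 = 2.647.
Map distance = 220 × 2.647 ≈ 582 km.

582 km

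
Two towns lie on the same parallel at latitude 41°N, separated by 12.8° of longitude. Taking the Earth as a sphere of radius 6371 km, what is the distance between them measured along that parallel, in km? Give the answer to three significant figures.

Arc length along a parallel = R cos φ · Δλ (with Δλ in radians).
= 6371 × cos 41° × (12.8° × π/180) = 6371 × 0.7547 × 0.2234 ≈ 1070 km.

1070 km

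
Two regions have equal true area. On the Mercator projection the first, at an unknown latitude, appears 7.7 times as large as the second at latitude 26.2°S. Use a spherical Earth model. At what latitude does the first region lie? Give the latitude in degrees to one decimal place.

For equal true areas on Mercator, apparent areas scale as sec²φ, so the ratio is cos²φ₂ / cos²φ₁.
cos²φ₂ / cos²φ₁ = 7.7  ⇒  cos φ₁ = cos 26.2° / √7.7 = 0.8973/2.775 = 0.3233.
φ₁ = arccos(0.3233) ≈ 71.1°.

71.1°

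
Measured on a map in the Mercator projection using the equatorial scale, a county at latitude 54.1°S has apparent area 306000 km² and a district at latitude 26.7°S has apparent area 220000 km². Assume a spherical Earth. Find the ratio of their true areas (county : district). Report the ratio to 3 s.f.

Since Mercator area scale is 1/cos²φ, the true area equals the apparent area multiplied by cos²φ.
True area of county: 306000 × cos²(54.1°) = 306000 × 0.3438 = 105200 km².
True area of district: 220000 × cos²(26.7°) = 220000 × 0.7981 = 175600 km².
Ratio = 105200 / 175600 ≈ 0.599.

0.599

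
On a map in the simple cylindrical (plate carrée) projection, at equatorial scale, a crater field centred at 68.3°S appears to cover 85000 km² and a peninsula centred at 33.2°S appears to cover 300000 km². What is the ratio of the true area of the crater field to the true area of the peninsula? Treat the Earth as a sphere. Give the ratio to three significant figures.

0.125

Plate carrée has h = 1 and k = sec φ, giving areal scale sec φ; true area = (apparent area) · cos φ.
True area of crater field: 85000 × cos(68.3°) = 85000 × 0.3697 = 31430 km².
True area of peninsula: 300000 × cos(33.2°) = 300000 × 0.8368 = 251000 km².
Ratio = 31430 / 251000 ≈ 0.125.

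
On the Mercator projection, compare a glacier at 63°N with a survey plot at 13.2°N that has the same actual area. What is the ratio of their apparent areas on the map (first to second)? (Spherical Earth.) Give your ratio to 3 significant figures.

4.60

Mercator is conformal with k = sec φ, so areal scale = k² = sec²φ.
At 63°: sec²(63°) = 1/0.4540² = 4.852.
At 13.2°: sec²(13.2°) = 1/0.9736² = 1.055.
Ratio = 4.852/1.055 = cos²(13.2°)/cos²(63°) ≈ 4.60.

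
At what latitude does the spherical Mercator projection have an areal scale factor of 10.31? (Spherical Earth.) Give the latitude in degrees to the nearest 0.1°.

71.9°

Mercator areal scale is sec²φ.
sec²φ = 10.31  ⇒  cos²φ = 0.09699  ⇒  cos φ = 0.3114.
φ = arccos(0.3114) ≈ 71.9°.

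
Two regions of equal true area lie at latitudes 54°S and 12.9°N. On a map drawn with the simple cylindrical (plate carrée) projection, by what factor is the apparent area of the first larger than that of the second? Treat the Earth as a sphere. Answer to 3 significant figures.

For the equirectangular projection with φ₀ = 0 (plate carrée), h = 1 along meridians and k = sec φ along parallels.
Areal scale at 54°: h·k = 1.000 × 1.701 = 1.701.
Areal scale at 12.9°: h·k = 1.000 × 1.026 = 1.026.
Ratio = 1.701/1.026 ≈ 1.66.

1.66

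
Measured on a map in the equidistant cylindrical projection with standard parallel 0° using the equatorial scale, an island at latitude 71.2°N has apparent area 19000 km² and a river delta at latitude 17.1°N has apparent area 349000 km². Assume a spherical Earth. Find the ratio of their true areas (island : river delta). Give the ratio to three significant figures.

0.0184

Plate carrée has h = 1 and k = sec φ, giving areal scale sec φ; true area = (apparent area) · cos φ.
True area of island: 19000 × cos(71.2°) = 19000 × 0.3223 = 6123 km².
True area of river delta: 349000 × cos(17.1°) = 349000 × 0.9558 = 333600 km².
Ratio = 6123 / 333600 ≈ 0.0184.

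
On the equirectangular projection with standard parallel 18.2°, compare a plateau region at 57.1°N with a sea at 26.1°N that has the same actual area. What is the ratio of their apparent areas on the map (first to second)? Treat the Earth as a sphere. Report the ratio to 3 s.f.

With standard parallel φ₀ = 18.2°, the equirectangular projection gives x = Rλ cos φ₀, y = Rφ, so h = 1 and k = cos 18.2° / cos φ.
Areal scale at 57.1°: h·k = 1.000 × 1.749 = 1.749.
Areal scale at 26.1°: h·k = 1.000 × 1.058 = 1.058.
Ratio = 1.749/1.058 ≈ 1.65.

1.65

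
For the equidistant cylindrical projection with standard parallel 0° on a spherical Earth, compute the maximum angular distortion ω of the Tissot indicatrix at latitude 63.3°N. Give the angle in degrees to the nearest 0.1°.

In the plate carrée (x = Rλ, y = Rφ), meridians are true-scale (h = 1) and parallels are stretched by k = sec φ.
At 63.3°: h = 1.000, k = 2.226; principal scales a = 2.226, b = 1.000.
sin(ω/2) = (a − b)/(a + b) = 1.226/3.226 = 0.3800, so ω = 2 arcsin(0.3800) ≈ 44.7°.

44.7°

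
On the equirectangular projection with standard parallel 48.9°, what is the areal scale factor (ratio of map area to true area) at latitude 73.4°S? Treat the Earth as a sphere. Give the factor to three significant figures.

2.30

The equidistant cylindrical projection with φ₀ = 48.9° has h = 1 (meridians true) and k = cos φ₀ / cos φ along parallels.
Areal scale = h·k = 1 × cos φ₀ / cos φ; at 73.4°, h = 1.000, k = 2.301, so h·k = 2.301.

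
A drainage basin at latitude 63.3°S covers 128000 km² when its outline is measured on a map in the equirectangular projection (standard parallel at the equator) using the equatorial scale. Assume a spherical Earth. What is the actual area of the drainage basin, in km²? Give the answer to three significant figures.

57500 km²

For the equirectangular projection with φ₀ = 0 (plate carrée), h = 1 along meridians and k = sec φ along parallels.
Areal scale = h·k = 1 × sec φ; at 63.3°, h = 1.000, k = 2.226, so h·k = 2.226.
True area = apparent / (areal scale) = 128000 / 2.226 ≈ 57500 km².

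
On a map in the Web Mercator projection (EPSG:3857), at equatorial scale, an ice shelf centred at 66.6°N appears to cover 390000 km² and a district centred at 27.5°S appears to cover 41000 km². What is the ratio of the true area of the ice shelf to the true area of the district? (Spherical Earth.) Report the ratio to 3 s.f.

1.91

On Mercator the areal scale is sec²φ, so true area = apparent × cos²φ.
True area of ice shelf: 390000 × cos²(66.6°) = 390000 × 0.1577 = 61510 km².
True area of district: 41000 × cos²(27.5°) = 41000 × 0.7868 = 32260 km².
Ratio = 61510 / 32260 ≈ 1.91.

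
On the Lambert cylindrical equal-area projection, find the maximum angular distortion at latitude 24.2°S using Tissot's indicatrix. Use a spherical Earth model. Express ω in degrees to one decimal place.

The Lambert cylindrical equal-area projection is the cylindrical equal-area projection with its standard parallel at the equator (φ₀ = 0). For cylindrical equal-area with standard parallel φ₀, h = cos φ / cos φ₀ and k = cos φ₀ / cos φ, so h·k = 1.
At 24.2°: h = 0.9121, k = 1.096; principal scales a = 1.096, b = 0.9121.
sin(ω/2) = (a − b)/(a + b) = 0.1842/2.008 = 0.09173, so ω = 2 arcsin(0.09173) ≈ 10.5°.

10.5°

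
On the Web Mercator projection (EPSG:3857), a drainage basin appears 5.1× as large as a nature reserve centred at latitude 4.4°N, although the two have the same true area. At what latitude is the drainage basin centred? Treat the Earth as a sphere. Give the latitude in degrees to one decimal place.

Mercator areal scale is sec²φ, so apparent-area ratio = sec²φ₁ / sec²φ₂ = cos²φ₂ / cos²φ₁.
cos²φ₂ / cos²φ₁ = 5.1  ⇒  cos φ₁ = cos 4.4° / √5.1 = 0.9971/2.258 = 0.4415.
φ₁ = arccos(0.4415) ≈ 63.8°.

63.8°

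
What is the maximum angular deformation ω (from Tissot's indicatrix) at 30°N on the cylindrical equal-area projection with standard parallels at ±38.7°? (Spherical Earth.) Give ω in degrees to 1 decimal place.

For cylindrical equal-area with standard parallel φ₀, h = cos φ / cos φ₀ and k = cos φ₀ / cos φ, so h·k = 1.
At 30°: h = 1.110, k = 0.9012; principal scales a = 1.110, b = 0.9012.
sin(ω/2) = (a − b)/(a + b) = 0.2085/2.011 = 0.1037, so ω = 2 arcsin(0.1037) ≈ 11.9°.

11.9°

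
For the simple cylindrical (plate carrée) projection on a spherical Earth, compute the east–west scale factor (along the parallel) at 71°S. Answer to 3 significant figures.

Plate carrée maps x = Rλ, y = Rφ. The meridian scale is h = 1 and the parallel scale is k = 1/cos φ = sec φ.
k = 1/cos 71° = 1/0.3256 = 3.072.

3.07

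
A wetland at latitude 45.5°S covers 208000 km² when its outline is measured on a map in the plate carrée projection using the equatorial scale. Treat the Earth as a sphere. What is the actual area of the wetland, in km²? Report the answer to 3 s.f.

146000 km²

In the plate carrée (x = Rλ, y = Rφ), meridians are true-scale (h = 1) and parallels are stretched by k = sec φ.
Areal scale = h·k = 1 × sec φ; at 45.5°, h = 1.000, k = 1.427, so h·k = 1.427.
True area = apparent / (areal scale) = 208000 / 1.427 ≈ 146000 km².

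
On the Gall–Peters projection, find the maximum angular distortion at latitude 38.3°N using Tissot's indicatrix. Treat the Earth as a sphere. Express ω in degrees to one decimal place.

The Gall–Peters projection is cylindrical equal-area with φ₀ = 45°. A cylindrical equal-area projection with standard parallel φ₀ has meridian scale h = cos φ / cos φ₀ and parallel scale k = cos φ₀ / cos φ (so areas are preserved, h·k = 1).
At 38.3°: h = 1.110, k = 0.9010; principal scales a = 1.110, b = 0.9010.
sin(ω/2) = (a − b)/(a + b) = 0.2088/2.011 = 0.1038, so ω = 2 arcsin(0.1038) ≈ 11.9°.

11.9°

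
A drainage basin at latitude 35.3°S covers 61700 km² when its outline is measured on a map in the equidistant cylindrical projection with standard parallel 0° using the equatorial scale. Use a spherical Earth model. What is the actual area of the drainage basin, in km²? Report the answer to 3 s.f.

50400 km²

For the equirectangular projection with φ₀ = 0 (plate carrée), h = 1 along meridians and k = sec φ along parallels.
Areal scale = h·k = 1 × sec φ; at 35.3°, h = 1.000, k = 1.225, so h·k = 1.225.
True area = apparent / (areal scale) = 61700 / 1.225 ≈ 50400 km².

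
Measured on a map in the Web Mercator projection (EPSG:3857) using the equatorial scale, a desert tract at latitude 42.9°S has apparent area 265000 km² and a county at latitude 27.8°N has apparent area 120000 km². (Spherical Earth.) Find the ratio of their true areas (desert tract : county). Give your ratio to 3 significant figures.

Mercator's areal exaggeration is sec²φ; hence true area = (apparent area) · cos²φ.
True area of desert tract: 265000 × cos²(42.9°) = 265000 × 0.5366 = 142200 km².
True area of county: 120000 × cos²(27.8°) = 120000 × 0.7825 = 93900 km².
Ratio = 142200 / 93900 ≈ 1.51.

1.51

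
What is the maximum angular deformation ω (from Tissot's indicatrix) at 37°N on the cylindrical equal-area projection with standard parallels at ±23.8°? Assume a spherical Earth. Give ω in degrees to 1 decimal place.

15.5°

For cylindrical equal-area with standard parallel φ₀, h = cos φ / cos φ₀ and k = cos φ₀ / cos φ, so h·k = 1.
At 37°: h = 0.8729, k = 1.146; principal scales a = 1.146, b = 0.8729.
sin(ω/2) = (a − b)/(a + b) = 0.2728/2.019 = 0.1351, so ω = 2 arcsin(0.1351) ≈ 15.5°.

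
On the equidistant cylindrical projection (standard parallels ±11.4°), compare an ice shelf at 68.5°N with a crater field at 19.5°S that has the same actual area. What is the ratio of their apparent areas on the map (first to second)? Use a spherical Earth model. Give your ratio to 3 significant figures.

2.57

In the equirectangular projection with standard parallel φ₀ = 11.4° (x = Rλ cos φ₀, y = Rφ), meridians are true-scale (h = 1) and the parallel scale is k = cos φ₀ / cos φ.
Areal scale at 68.5°: h·k = 1.000 × 2.675 = 2.675.
Areal scale at 19.5°: h·k = 1.000 × 1.040 = 1.040.
Ratio = 2.675/1.040 ≈ 2.57.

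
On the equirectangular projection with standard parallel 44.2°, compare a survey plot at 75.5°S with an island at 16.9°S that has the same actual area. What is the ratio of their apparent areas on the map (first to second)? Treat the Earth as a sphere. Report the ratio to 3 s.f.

With standard parallel φ₀ = 44.2°, the equirectangular projection gives x = Rλ cos φ₀, y = Rφ, so h = 1 and k = cos 44.2° / cos φ.
Areal scale at 75.5°: h·k = 1.000 × 2.863 = 2.863.
Areal scale at 16.9°: h·k = 1.000 × 0.7493 = 0.7493.
Ratio = 2.863/0.7493 ≈ 3.82.

3.82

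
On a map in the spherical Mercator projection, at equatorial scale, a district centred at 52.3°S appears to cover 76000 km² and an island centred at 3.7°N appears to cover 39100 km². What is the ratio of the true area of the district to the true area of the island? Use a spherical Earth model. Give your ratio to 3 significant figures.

0.730

Mercator's areal exaggeration is sec²φ; hence true area = (apparent area) · cos²φ.
True area of district: 76000 × cos²(52.3°) = 76000 × 0.3740 = 28420 km².
True area of island: 39100 × cos²(3.7°) = 39100 × 0.9958 = 38940 km².
Ratio = 28420 / 38940 ≈ 0.730.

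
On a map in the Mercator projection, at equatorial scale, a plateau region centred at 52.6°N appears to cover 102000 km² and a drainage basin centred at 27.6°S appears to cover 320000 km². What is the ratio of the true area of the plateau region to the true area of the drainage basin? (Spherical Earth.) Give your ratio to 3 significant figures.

On Mercator the areal scale is sec²φ, so true area = apparent × cos²φ.
True area of plateau region: 102000 × cos²(52.6°) = 102000 × 0.3689 = 37630 km².
True area of drainage basin: 320000 × cos²(27.6°) = 320000 × 0.7854 = 251300 km².
Ratio = 37630 / 251300 ≈ 0.150.

0.150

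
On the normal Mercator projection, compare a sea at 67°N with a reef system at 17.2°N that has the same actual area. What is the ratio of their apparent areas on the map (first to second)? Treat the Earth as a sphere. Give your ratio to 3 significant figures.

Mercator areal scale is sec²φ.
At 67°: sec²(67°) = 1/0.3907² = 6.550.
At 17.2°: sec²(17.2°) = 1/0.9553² = 1.096.
Ratio = 6.550/1.096 = cos²(17.2°)/cos²(67°) ≈ 5.98.

5.98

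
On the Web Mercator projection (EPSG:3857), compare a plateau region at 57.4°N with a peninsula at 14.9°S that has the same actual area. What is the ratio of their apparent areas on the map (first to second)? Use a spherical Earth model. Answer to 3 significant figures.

3.22

Mercator areal scale is sec²φ.
At 57.4°: sec²(57.4°) = 1/0.5388² = 3.445.
At 14.9°: sec²(14.9°) = 1/0.9664² = 1.071.
Ratio = 3.445/1.071 = cos²(14.9°)/cos²(57.4°) ≈ 3.22.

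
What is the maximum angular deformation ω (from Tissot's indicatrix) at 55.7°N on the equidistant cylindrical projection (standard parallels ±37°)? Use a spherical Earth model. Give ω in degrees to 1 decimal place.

19.9°

With standard parallel φ₀ = 37°, the equirectangular projection gives x = Rλ cos φ₀, y = Rφ, so h = 1 and k = cos 37° / cos φ.
At 55.7°: h = 1.000, k = 1.417; principal scales a = 1.417, b = 1.000.
sin(ω/2) = (a − b)/(a + b) = 0.4172/2.417 = 0.1726, so ω = 2 arcsin(0.1726) ≈ 19.9°.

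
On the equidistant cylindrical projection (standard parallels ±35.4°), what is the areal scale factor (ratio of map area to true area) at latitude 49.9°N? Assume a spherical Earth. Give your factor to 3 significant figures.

1.27

With standard parallel φ₀ = 35.4°, the equirectangular projection gives x = Rλ cos φ₀, y = Rφ, so h = 1 and k = cos 35.4° / cos φ.
Areal scale = h·k = 1 × cos φ₀ / cos φ; at 49.9°, h = 1.000, k = 1.265, so h·k = 1.265.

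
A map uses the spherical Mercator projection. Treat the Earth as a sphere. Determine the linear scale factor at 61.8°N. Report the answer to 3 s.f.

For Mercator, h = k = sec φ (a conformal cylindrical projection has a single point scale, 1/cos φ).
k = 1/cos 61.8° = 1/0.4726 = 2.116.

2.12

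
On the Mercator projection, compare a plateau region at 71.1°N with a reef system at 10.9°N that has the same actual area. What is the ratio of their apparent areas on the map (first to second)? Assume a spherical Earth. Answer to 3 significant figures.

9.19

Mercator is conformal with k = sec φ, so areal scale = k² = sec²φ.
At 71.1°: sec²(71.1°) = 1/0.3239² = 9.531.
At 10.9°: sec²(10.9°) = 1/0.9820² = 1.037.
Ratio = 9.531/1.037 = cos²(10.9°)/cos²(71.1°) ≈ 9.19.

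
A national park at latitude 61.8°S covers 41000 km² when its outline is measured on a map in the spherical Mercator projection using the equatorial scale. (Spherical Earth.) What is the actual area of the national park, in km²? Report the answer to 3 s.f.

For Mercator, h = k = sec φ (a conformal cylindrical projection has a single point scale, 1/cos φ).
Areal scale = k² = sec²φ = 1/cos²(61.8°) = 1/0.4726² = 4.478.
True area = apparent / (areal scale) = 41000 / 4.478 ≈ 9160 km².

9160 km²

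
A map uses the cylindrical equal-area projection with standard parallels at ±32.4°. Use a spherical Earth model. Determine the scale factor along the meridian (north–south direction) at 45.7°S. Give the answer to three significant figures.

Cylindrical equal-area (φ₀ = 32.4°): h = cos φ / cos 32.4° along meridians, k = cos 32.4° / cos φ along parallels; h·k = 1.
h = cos 45.7° / cos 32.4° = 0.6984/0.8443 = 0.8272.

0.827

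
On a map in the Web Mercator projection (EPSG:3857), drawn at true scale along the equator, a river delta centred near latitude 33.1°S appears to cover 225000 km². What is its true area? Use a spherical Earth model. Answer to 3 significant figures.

Mercator is conformal, so the point scale is isotropic: h = k = sec φ = 1/cos φ.
Areal scale = k² = sec²φ = 1/cos²(33.1°) = 1/0.8377² = 1.425.
True area = apparent / (areal scale) = 225000 / 1.425 ≈ 158000 km².

158000 km²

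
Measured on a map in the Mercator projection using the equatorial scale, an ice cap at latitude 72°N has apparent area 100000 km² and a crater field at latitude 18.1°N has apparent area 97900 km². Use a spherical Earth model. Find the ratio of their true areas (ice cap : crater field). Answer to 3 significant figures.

Mercator's areal exaggeration is sec²φ; hence true area = (apparent area) · cos²φ.
True area of ice cap: 100000 × cos²(72°) = 100000 × 0.09549 = 9549 km².
True area of crater field: 97900 × cos²(18.1°) = 97900 × 0.9035 = 88450 km².
Ratio = 9549 / 88450 ≈ 0.108.

0.108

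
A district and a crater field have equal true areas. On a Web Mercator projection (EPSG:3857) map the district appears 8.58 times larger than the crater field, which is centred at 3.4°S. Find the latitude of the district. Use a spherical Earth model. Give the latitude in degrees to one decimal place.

70.1°

On Mercator, (apparent₁)/(apparent₂) = sec²φ₁ / sec²φ₂ when true areas are equal.
cos²φ₂ / cos²φ₁ = 8.58  ⇒  cos φ₁ = cos 3.4° / √8.58 = 0.9982/2.929 = 0.3408.
φ₁ = arccos(0.3408) ≈ 70.1°.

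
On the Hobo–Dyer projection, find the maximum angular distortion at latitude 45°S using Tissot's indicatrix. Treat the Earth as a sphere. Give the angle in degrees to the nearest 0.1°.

13.2°

Hobo–Dyer is a cylindrical equal-area projection with standard parallels at ±37.5°. A cylindrical equal-area projection with standard parallel φ₀ has meridian scale h = cos φ / cos φ₀ and parallel scale k = cos φ₀ / cos φ (so areas are preserved, h·k = 1).
At 45°: h = 0.8913, k = 1.122; principal scales a = 1.122, b = 0.8913.
sin(ω/2) = (a − b)/(a + b) = 0.2307/2.013 = 0.1146, so ω = 2 arcsin(0.1146) ≈ 13.2°.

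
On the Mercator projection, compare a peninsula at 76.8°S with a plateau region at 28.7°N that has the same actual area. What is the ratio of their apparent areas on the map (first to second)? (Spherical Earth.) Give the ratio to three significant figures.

14.8

Mercator areal scale is sec²φ.
At 76.8°: sec²(76.8°) = 1/0.2284² = 19.18.
At 28.7°: sec²(28.7°) = 1/0.8771² = 1.300.
Ratio = 19.18/1.300 = cos²(28.7°)/cos²(76.8°) ≈ 14.8.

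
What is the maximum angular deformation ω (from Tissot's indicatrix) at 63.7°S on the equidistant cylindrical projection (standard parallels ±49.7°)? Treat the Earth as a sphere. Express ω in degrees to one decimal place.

With standard parallel φ₀ = 49.7°, the equirectangular projection gives x = Rλ cos φ₀, y = Rφ, so h = 1 and k = cos 49.7° / cos φ.
At 63.7°: h = 1.000, k = 1.460; principal scales a = 1.460, b = 1.000.
sin(ω/2) = (a − b)/(a + b) = 0.4598/2.460 = 0.1869, so ω = 2 arcsin(0.1869) ≈ 21.5°.

21.5°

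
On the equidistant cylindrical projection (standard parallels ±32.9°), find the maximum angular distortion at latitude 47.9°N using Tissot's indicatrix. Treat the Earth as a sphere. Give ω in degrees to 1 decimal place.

12.9°

The equidistant cylindrical projection with φ₀ = 32.9° has h = 1 (meridians true) and k = cos φ₀ / cos φ along parallels.
At 47.9°: h = 1.000, k = 1.252; principal scales a = 1.252, b = 1.000.
sin(ω/2) = (a − b)/(a + b) = 0.2524/2.252 = 0.1120, so ω = 2 arcsin(0.1120) ≈ 12.9°.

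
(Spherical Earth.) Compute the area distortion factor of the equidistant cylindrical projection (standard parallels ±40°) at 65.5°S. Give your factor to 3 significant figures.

1.85

In the equirectangular projection with standard parallel φ₀ = 40° (x = Rλ cos φ₀, y = Rφ), meridians are true-scale (h = 1) and the parallel scale is k = cos φ₀ / cos φ.
Areal scale = h·k = 1 × cos φ₀ / cos φ; at 65.5°, h = 1.000, k = 1.847, so h·k = 1.847.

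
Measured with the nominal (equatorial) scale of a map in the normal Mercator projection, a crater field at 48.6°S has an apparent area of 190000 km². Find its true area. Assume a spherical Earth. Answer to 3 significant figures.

83100 km²

The Mercator projection is conformal; its linear scale factor is the same in every direction and equals sec φ = 1/cos φ.
Areal scale = k² = sec²φ = 1/cos²(48.6°) = 1/0.6613² = 2.287.
True area = apparent / (areal scale) = 190000 / 2.287 ≈ 83100 km².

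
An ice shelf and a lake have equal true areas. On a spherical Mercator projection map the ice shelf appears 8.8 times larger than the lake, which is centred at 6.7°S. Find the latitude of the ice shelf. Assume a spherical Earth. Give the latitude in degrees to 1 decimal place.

Mercator areal scale is sec²φ, so apparent-area ratio = sec²φ₁ / sec²φ₂ = cos²φ₂ / cos²φ₁.
cos²φ₂ / cos²φ₁ = 8.8  ⇒  cos φ₁ = cos 6.7° / √8.8 = 0.9932/2.966 = 0.3348.
φ₁ = arccos(0.3348) ≈ 70.4°.

70.4°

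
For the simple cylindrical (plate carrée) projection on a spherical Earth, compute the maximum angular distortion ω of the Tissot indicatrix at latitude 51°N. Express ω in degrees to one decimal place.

In the plate carrée (x = Rλ, y = Rφ), meridians are true-scale (h = 1) and parallels are stretched by k = sec φ.
At 51°: h = 1.000, k = 1.589; principal scales a = 1.589, b = 1.000.
sin(ω/2) = (a − b)/(a + b) = 0.5890/2.589 = 0.2275, so ω = 2 arcsin(0.2275) ≈ 26.3°.

26.3°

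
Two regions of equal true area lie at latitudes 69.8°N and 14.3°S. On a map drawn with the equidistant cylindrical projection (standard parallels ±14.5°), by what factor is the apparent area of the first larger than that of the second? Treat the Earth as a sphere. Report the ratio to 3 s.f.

2.81

The equidistant cylindrical projection with φ₀ = 14.5° has h = 1 (meridians true) and k = cos φ₀ / cos φ along parallels.
Areal scale at 69.8°: h·k = 1.000 × 2.804 = 2.804.
Areal scale at 14.3°: h·k = 1.000 × 0.9991 = 0.9991.
Ratio = 2.804/0.9991 ≈ 2.81.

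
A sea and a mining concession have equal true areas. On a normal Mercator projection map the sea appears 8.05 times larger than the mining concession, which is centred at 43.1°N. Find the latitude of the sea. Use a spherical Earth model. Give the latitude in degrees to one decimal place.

75.1°

Mercator areal scale is sec²φ, so apparent-area ratio = sec²φ₁ / sec²φ₂ = cos²φ₂ / cos²φ₁.
cos²φ₂ / cos²φ₁ = 8.05  ⇒  cos φ₁ = cos 43.1° / √8.05 = 0.7302/2.837 = 0.2573.
φ₁ = arccos(0.2573) ≈ 75.1°.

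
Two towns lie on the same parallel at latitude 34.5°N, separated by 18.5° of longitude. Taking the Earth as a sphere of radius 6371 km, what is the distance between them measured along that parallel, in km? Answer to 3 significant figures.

1700 km

Arc length along a parallel = R cos φ · Δλ (with Δλ in radians).
= 6371 × cos 34.5° × (18.5° × π/180) = 6371 × 0.8241 × 0.3229 ≈ 1700 km.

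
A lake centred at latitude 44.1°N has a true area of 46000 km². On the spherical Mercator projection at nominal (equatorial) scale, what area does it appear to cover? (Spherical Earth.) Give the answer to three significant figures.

89200 km²

For Mercator, h = k = sec φ (a conformal cylindrical projection has a single point scale, 1/cos φ).
Areal scale = k² = sec²φ = 1/cos²(44.1°) = 1/0.7181² = 1.939.
Apparent area = 46000 × 1.939 ≈ 89200 km².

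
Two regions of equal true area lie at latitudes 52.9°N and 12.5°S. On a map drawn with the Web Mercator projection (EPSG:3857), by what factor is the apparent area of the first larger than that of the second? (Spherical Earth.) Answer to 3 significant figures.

Mercator areal scale is sec²φ.
At 52.9°: sec²(52.9°) = 1/0.6032² = 2.748.
At 12.5°: sec²(12.5°) = 1/0.9763² = 1.049.
Ratio = 2.748/1.049 = cos²(12.5°)/cos²(52.9°) ≈ 2.62.

2.62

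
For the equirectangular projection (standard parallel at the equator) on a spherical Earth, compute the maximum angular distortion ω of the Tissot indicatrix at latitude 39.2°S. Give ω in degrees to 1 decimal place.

14.6°

Plate carrée maps x = Rλ, y = Rφ. The meridian scale is h = 1 and the parallel scale is k = 1/cos φ = sec φ.
At 39.2°: h = 1.000, k = 1.290; principal scales a = 1.290, b = 1.000.
sin(ω/2) = (a − b)/(a + b) = 0.2904/2.290 = 0.1268, so ω = 2 arcsin(0.1268) ≈ 14.6°.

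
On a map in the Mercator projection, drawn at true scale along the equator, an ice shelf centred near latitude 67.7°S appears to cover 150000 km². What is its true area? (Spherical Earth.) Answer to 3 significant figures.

21600 km²

Mercator is conformal, so the point scale is isotropic: h = k = sec φ = 1/cos φ.
Areal scale = k² = sec²φ = 1/cos²(67.7°) = 1/0.3795² = 6.945.
True area = apparent / (areal scale) = 150000 / 6.945 ≈ 21600 km².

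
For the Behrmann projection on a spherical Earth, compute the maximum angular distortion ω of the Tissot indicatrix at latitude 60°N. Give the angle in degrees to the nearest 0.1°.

Behrmann is a cylindrical equal-area projection with standard parallels at ±30°. A cylindrical equal-area projection with standard parallel φ₀ has meridian scale h = cos φ / cos φ₀ and parallel scale k = cos φ₀ / cos φ (so areas are preserved, h·k = 1).
At 60°: h = 0.5774, k = 1.732; principal scales a = 1.732, b = 0.5774.
sin(ω/2) = (a − b)/(a + b) = 1.155/2.309 = 0.5000, so ω = 2 arcsin(0.5000) ≈ 60.0°.

60.0°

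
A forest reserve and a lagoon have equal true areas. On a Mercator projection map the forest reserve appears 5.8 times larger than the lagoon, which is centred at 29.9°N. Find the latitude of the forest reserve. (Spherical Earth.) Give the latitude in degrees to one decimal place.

On Mercator, (apparent₁)/(apparent₂) = sec²φ₁ / sec²φ₂ when true areas are equal.
cos²φ₂ / cos²φ₁ = 5.8  ⇒  cos φ₁ = cos 29.9° / √5.8 = 0.8669/2.408 = 0.3600.
φ₁ = arccos(0.3600) ≈ 68.9°.

68.9°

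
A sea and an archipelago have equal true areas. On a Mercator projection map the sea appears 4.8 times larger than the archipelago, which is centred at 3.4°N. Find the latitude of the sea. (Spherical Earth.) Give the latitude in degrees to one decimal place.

On Mercator, (apparent₁)/(apparent₂) = sec²φ₁ / sec²φ₂ when true areas are equal.
cos²φ₂ / cos²φ₁ = 4.8  ⇒  cos φ₁ = cos 3.4° / √4.8 = 0.9982/2.191 = 0.4556.
φ₁ = arccos(0.4556) ≈ 62.9°.

62.9°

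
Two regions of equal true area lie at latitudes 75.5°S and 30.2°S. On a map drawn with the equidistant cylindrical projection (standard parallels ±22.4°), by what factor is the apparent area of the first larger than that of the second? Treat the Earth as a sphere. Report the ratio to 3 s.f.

With standard parallel φ₀ = 22.4°, the equirectangular projection gives x = Rλ cos φ₀, y = Rφ, so h = 1 and k = cos 22.4° / cos φ.
Areal scale at 75.5°: h·k = 1.000 × 3.693 = 3.693.
Areal scale at 30.2°: h·k = 1.000 × 1.070 = 1.070.
Ratio = 3.693/1.070 ≈ 3.45.

3.45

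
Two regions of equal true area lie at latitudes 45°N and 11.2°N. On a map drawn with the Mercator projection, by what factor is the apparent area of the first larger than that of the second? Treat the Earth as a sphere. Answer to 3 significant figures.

Mercator is conformal with k = sec φ, so areal scale = k² = sec²φ.
At 45°: sec²(45°) = 1/0.7071² = 2.000.
At 11.2°: sec²(11.2°) = 1/0.9810² = 1.039.
Ratio = 2.000/1.039 = cos²(11.2°)/cos²(45°) ≈ 1.92.

1.92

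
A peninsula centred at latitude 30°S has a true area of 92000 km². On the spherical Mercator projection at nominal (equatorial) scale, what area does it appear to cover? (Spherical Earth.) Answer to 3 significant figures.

123000 km²

Mercator is conformal, so the point scale is isotropic: h = k = sec φ = 1/cos φ.
Areal scale = k² = sec²φ = 1/cos²(30°) = 1/0.8660² = 1.333.
Apparent area = 92000 × 1.333 ≈ 123000 km².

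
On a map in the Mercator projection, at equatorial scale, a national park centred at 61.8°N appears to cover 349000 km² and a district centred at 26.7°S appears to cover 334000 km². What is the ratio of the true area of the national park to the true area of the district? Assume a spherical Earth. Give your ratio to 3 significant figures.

0.292

On Mercator the areal scale is sec²φ, so true area = apparent × cos²φ.
True area of national park: 349000 × cos²(61.8°) = 349000 × 0.2233 = 77930 km².
True area of district: 334000 × cos²(26.7°) = 334000 × 0.7981 = 266600 km².
Ratio = 77930 / 266600 ≈ 0.292.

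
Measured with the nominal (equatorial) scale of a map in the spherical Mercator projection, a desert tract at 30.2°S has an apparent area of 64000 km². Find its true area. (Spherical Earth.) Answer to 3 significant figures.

The Mercator projection is conformal; its linear scale factor is the same in every direction and equals sec φ = 1/cos φ.
Areal scale = k² = sec²φ = 1/cos²(30.2°) = 1/0.8643² = 1.339.
True area = apparent / (areal scale) = 64000 / 1.339 ≈ 47800 km².

47800 km²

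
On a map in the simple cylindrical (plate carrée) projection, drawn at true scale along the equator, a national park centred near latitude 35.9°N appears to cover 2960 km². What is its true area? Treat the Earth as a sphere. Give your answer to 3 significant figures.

2400 km²

In the plate carrée (x = Rλ, y = Rφ), meridians are true-scale (h = 1) and parallels are stretched by k = sec φ.
Areal scale = h·k = 1 × sec φ; at 35.9°, h = 1.000, k = 1.235, so h·k = 1.235.
True area = apparent / (areal scale) = 2960 / 1.235 ≈ 2400 km².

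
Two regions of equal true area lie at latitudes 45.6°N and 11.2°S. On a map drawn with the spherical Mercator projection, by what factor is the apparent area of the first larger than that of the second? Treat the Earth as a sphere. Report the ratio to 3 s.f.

On Mercator, area is exaggerated by sec²φ = 1/cos²φ.
At 45.6°: sec²(45.6°) = 1/0.6997² = 2.043.
At 11.2°: sec²(11.2°) = 1/0.9810² = 1.039.
Ratio = 2.043/1.039 = cos²(11.2°)/cos²(45.6°) ≈ 1.97.

1.97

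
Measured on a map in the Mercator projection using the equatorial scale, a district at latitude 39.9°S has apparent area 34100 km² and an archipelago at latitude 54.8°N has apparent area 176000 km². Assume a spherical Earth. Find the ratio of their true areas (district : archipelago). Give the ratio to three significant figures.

0.343

Since Mercator area scale is 1/cos²φ, the true area equals the apparent area multiplied by cos²φ.
True area of district: 34100 × cos²(39.9°) = 34100 × 0.5885 = 20070 km².
True area of archipelago: 176000 × cos²(54.8°) = 176000 × 0.3323 = 58480 km².
Ratio = 20070 / 58480 ≈ 0.343.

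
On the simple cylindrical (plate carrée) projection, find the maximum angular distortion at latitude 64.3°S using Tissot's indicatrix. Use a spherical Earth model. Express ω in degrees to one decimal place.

46.5°

In the plate carrée (x = Rλ, y = Rφ), meridians are true-scale (h = 1) and parallels are stretched by k = sec φ.
At 64.3°: h = 1.000, k = 2.306; principal scales a = 2.306, b = 1.000.
sin(ω/2) = (a − b)/(a + b) = 1.306/3.306 = 0.3950, so ω = 2 arcsin(0.3950) ≈ 46.5°.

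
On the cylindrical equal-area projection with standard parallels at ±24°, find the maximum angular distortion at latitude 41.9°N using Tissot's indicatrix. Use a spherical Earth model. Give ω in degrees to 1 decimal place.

23.3°

A cylindrical equal-area projection with standard parallel φ₀ has meridian scale h = cos φ / cos φ₀ and parallel scale k = cos φ₀ / cos φ (so areas are preserved, h·k = 1).
At 41.9°: h = 0.8148, k = 1.227; principal scales a = 1.227, b = 0.8148.
sin(ω/2) = (a − b)/(a + b) = 0.4126/2.042 = 0.2021, so ω = 2 arcsin(0.2021) ≈ 23.3°.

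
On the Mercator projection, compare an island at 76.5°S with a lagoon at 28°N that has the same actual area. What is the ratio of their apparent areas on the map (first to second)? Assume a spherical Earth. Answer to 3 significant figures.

14.3

Mercator areal scale is sec²φ.
At 76.5°: sec²(76.5°) = 1/0.2334² = 18.35.
At 28°: sec²(28°) = 1/0.8829² = 1.283.
Ratio = 18.35/1.283 = cos²(28°)/cos²(76.5°) ≈ 14.3.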